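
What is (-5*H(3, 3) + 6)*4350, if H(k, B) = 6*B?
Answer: -365400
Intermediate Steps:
(-5*H(3, 3) + 6)*4350 = (-30*3 + 6)*4350 = (-5*18 + 6)*4350 = (-90 + 6)*4350 = -84*4350 = -365400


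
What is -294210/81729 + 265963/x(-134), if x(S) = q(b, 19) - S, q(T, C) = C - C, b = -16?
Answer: 2410829543/1216854 ≈ 1981.2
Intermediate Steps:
q(T, C) = 0
x(S) = -S (x(S) = 0 - S = -S)
-294210/81729 + 265963/x(-134) = -294210/81729 + 265963/((-1*(-134))) = -294210*1/81729 + 265963/134 = -32690/9081 + 265963*(1/134) = -32690/9081 + 265963/134 = 2410829543/1216854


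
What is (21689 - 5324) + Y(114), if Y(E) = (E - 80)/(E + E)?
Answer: 1865627/114 ≈ 16365.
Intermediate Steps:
Y(E) = (-80 + E)/(2*E) (Y(E) = (-80 + E)/((2*E)) = (-80 + E)*(1/(2*E)) = (-80 + E)/(2*E))
(21689 - 5324) + Y(114) = (21689 - 5324) + (½)*(-80 + 114)/114 = 16365 + (½)*(1/114)*34 = 16365 + 17/114 = 1865627/114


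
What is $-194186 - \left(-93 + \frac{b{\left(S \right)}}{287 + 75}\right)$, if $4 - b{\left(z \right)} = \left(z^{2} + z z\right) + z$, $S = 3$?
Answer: $- \frac{70261649}{362} \approx -1.9409 \cdot 10^{5}$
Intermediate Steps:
$b{\left(z \right)} = 4 - z - 2 z^{2}$ ($b{\left(z \right)} = 4 - \left(\left(z^{2} + z z\right) + z\right) = 4 - \left(\left(z^{2} + z^{2}\right) + z\right) = 4 - \left(2 z^{2} + z\right) = 4 - \left(z + 2 z^{2}\right) = 4 - z - 2 z^{2}$)
$-194186 - \left(-93 + \frac{b{\left(S \right)}}{287 + 75}\right) = -194186 - \left(-93 + \frac{4 - 3 - 2 \cdot 3^{2}}{287 + 75}\right) = -194186 - \left(-93 + \frac{4 - 3 - 18}{362}\right) = -194186 - \left(-93 + \frac{1}{362} \left(-17\right)\right) = -194186 - \left(-93 - \frac{17}{362}\right) = -194186 - - \frac{33683}{362} = -194186 + \frac{33683}{362} = - \frac{70261649}{362}$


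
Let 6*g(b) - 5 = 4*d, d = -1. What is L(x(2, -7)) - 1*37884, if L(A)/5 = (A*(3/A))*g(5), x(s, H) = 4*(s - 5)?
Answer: -75763/2 ≈ -37882.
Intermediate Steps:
g(b) = ⅙ (g(b) = ⅚ + (4*(-1))/6 = ⅚ + (⅙)*(-4) = ⅚ - ⅔ = ⅙)
x(s, H) = -20 + 4*s (x(s, H) = 4*(-5 + s) = -20 + 4*s)
L(A) = 5/2 (L(A) = 5*((A*(3/A))*(⅙)) = 5*(3*(⅙)) = 5*(½) = 5/2)
L(x(2, -7)) - 1*37884 = 5/2 - 1*37884 = 5/2 - 37884 = -75763/2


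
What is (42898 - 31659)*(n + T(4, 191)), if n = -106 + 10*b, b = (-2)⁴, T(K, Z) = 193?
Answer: 2776033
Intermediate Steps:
b = 16
n = 54 (n = -106 + 10*16 = -106 + 160 = 54)
(42898 - 31659)*(n + T(4, 191)) = (42898 - 31659)*(54 + 193) = 11239*247 = 2776033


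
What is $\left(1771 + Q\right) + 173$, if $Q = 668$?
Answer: $2612$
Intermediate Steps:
$\left(1771 + Q\right) + 173 = \left(1771 + 668\right) + 173 = 2439 + 173 = 2612$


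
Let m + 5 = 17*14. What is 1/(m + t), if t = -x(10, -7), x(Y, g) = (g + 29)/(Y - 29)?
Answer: 19/4449 ≈ 0.0042706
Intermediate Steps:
m = 233 (m = -5 + 17*14 = -5 + 238 = 233)
x(Y, g) = (29 + g)/(-29 + Y)
t = 22/19 (t = -(29 - 7)/(-29 + 10) = -22/(-19) = -(-1)*22/19 = -1*(-22/19) = 22/19 ≈ 1.1579)
1/(m + t) = 1/(233 + 22/19) = 1/(4449/19) = 19/4449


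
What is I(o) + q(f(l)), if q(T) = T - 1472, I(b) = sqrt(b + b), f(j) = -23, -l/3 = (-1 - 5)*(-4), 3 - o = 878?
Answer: -1495 + 5*I*sqrt(70) ≈ -1495.0 + 41.833*I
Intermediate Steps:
o = -875 (o = 3 - 1*878 = 3 - 878 = -875)
l = -72 (l = -3*(-1 - 5)*(-4) = -(-18)*(-4) = -3*24 = -72)
I(b) = sqrt(2)*sqrt(b) (I(b) = sqrt(2*b) = sqrt(2)*sqrt(b))
q(T) = -1472 + T
I(o) + q(f(l)) = sqrt(2)*sqrt(-875) + (-1472 - 23) = sqrt(2)*(5*I*sqrt(35)) - 1495 = 5*I*sqrt(70) - 1495 = -1495 + 5*I*sqrt(70)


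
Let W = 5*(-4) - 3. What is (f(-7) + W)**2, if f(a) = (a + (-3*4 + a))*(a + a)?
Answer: 116281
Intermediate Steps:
W = -23 (W = -20 - 3 = -23)
f(a) = 2*a*(-12 + 2*a) (f(a) = (a + (-12 + a))*(2*a) = (-12 + 2*a)*(2*a) = 2*a*(-12 + 2*a))
(f(-7) + W)**2 = (4*(-7)*(-6 - 7) - 23)**2 = (4*(-7)*(-13) - 23)**2 = (364 - 23)**2 = 341**2 = 116281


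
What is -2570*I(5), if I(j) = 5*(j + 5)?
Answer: -128500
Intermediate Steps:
I(j) = 25 + 5*j (I(j) = 5*(5 + j) = 25 + 5*j)
-2570*I(5) = -2570*(25 + 5*5) = -2570*(25 + 25) = -2570*50 = -128500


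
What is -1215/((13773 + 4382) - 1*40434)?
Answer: 1215/22279 ≈ 0.054536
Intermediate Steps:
-1215/((13773 + 4382) - 1*40434) = -1215/(18155 - 40434) = -1215/(-22279) = -1215*(-1/22279) = 1215/22279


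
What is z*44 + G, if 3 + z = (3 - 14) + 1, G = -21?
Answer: -593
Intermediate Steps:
z = -13 (z = -3 + ((3 - 14) + 1) = -3 + (-11 + 1) = -3 - 10 = -13)
z*44 + G = -13*44 - 21 = -572 - 21 = -593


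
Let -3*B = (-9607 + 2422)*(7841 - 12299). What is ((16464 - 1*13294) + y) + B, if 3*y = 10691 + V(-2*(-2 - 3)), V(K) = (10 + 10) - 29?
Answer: -32010538/3 ≈ -1.0670e+7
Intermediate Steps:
B = -10676910 (B = -(-9607 + 2422)*(7841 - 12299)/3 = -(-2395)*(-4458) = -1/3*32030730 = -10676910)
V(K) = -9 (V(K) = 20 - 29 = -9)
y = 10682/3 (y = (10691 - 9)/3 = (1/3)*10682 = 10682/3 ≈ 3560.7)
((16464 - 1*13294) + y) + B = ((16464 - 1*13294) + 10682/3) - 10676910 = ((16464 - 13294) + 10682/3) - 10676910 = (3170 + 10682/3) - 10676910 = 20192/3 - 10676910 = -32010538/3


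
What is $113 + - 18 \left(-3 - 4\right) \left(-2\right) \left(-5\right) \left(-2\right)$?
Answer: $-2407$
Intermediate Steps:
$113 + - 18 \left(-3 - 4\right) \left(-2\right) \left(-5\right) \left(-2\right) = 113 + - 18 \left(-3 - 4\right) 10 \left(-2\right) = 113 + \left(-18\right) \left(-7\right) \left(-20\right) = 113 + 126 \left(-20\right) = 113 - 2520 = -2407$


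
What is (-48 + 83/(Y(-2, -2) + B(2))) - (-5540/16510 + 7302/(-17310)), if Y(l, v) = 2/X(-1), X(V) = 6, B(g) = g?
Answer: -389139846/33341945 ≈ -11.671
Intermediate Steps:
Y(l, v) = 1/3 (Y(l, v) = 2/6 = 2*(1/6) = 1/3)
(-48 + 83/(Y(-2, -2) + B(2))) - (-5540/16510 + 7302/(-17310)) = (-48 + 83/(1/3 + 2)) - (-5540/16510 + 7302/(-17310)) = (-48 + 83/(7/3)) - (-5540*1/16510 + 7302*(-1/17310)) = (-48 + (3/7)*83) - (-554/1651 - 1217/2885) = (-48 + 249/7) - 1*(-3607557/4763135) = -87/7 + 3607557/4763135 = -389139846/33341945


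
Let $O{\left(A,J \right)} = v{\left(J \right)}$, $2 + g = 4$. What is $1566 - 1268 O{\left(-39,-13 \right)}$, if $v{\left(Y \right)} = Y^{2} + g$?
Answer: $-215262$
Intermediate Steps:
$g = 2$ ($g = -2 + 4 = 2$)
$v{\left(Y \right)} = 2 + Y^{2}$ ($v{\left(Y \right)} = Y^{2} + 2 = 2 + Y^{2}$)
$O{\left(A,J \right)} = 2 + J^{2}$
$1566 - 1268 O{\left(-39,-13 \right)} = 1566 - 1268 \left(2 + \left(-13\right)^{2}\right) = 1566 - 1268 \left(2 + 169\right) = 1566 - 216828 = -215262$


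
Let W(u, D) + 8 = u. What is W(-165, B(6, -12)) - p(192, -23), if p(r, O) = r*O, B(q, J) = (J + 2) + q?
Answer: 4243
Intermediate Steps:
B(q, J) = 2 + J + q (B(q, J) = (2 + J) + q = 2 + J + q)
p(r, O) = O*r
W(u, D) = -8 + u
W(-165, B(6, -12)) - p(192, -23) = (-8 - 165) - (-23)*192 = -173 - 1*(-4416) = -173 + 4416 = 4243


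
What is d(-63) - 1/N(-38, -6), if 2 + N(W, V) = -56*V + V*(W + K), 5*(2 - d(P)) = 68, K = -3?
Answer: -6729/580 ≈ -11.602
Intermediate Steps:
d(P) = -58/5 (d(P) = 2 - ⅕*68 = 2 - 68/5 = -58/5)
N(W, V) = -2 - 56*V + V*(-3 + W) (N(W, V) = -2 + (-56*V + V*(W - 3)) = -2 + (-56*V + V*(-3 + W)) = -2 - 56*V + V*(-3 + W))
d(-63) - 1/N(-38, -6) = -58/5 - 1/(-2 - 59*(-6) - 6*(-38)) = -58/5 - 1/(-2 + 354 + 228) = -58/5 - 1/580 = -6729/580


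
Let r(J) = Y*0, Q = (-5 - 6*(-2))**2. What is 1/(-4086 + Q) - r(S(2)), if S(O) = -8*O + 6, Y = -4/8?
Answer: -1/4037 ≈ -0.00024771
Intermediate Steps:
Y = -1/2 (Y = -4*1/8 = -1/2 ≈ -0.50000)
Q = 49 (Q = (-5 + 12)**2 = 7**2 = 49)
S(O) = 6 - 8*O
r(J) = 0 (r(J) = -1/2*0 = 0)
1/(-4086 + Q) - r(S(2)) = 1/(-4086 + 49) - 1*0 = 1/(-4037) + 0 = -1/4037 + 0 = -1/4037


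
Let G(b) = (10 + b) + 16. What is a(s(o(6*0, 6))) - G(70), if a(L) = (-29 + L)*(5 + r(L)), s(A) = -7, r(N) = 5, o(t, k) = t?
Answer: -456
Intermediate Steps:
G(b) = 26 + b
a(L) = -290 + 10*L (a(L) = (-29 + L)*(5 + 5) = (-29 + L)*10 = -290 + 10*L)
a(s(o(6*0, 6))) - G(70) = (-290 + 10*(-7)) - (26 + 70) = (-290 - 70) - 1*96 = -360 - 96 = -456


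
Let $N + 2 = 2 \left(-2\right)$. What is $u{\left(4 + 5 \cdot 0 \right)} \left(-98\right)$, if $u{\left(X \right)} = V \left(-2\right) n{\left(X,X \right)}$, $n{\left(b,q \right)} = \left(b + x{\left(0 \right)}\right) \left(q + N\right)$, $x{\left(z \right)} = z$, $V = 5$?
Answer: $-7840$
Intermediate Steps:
$N = -6$ ($N = -2 + 2 \left(-2\right) = -2 - 4 = -6$)
$n{\left(b,q \right)} = b \left(-6 + q\right)$ ($n{\left(b,q \right)} = \left(b + 0\right) \left(q - 6\right) = b \left(-6 + q\right)$)
$u{\left(X \right)} = - 10 X \left(-6 + X\right)$ ($u{\left(X \right)} = 5 \left(-2\right) X \left(-6 + X\right) = - 10 X \left(-6 + X\right)$)
$u{\left(4 + 5 \cdot 0 \right)} \left(-98\right) = 10 \left(4 + 5 \cdot 0\right) \left(6 - \left(4 + 5 \cdot 0\right)\right) \left(-98\right) = 10 \left(4 + 0\right) \left(6 - \left(4 + 0\right)\right) \left(-98\right) = 10 \cdot 4 \left(6 - 4\right) \left(-98\right) = 10 \cdot 4 \cdot 2 \left(-98\right) = 80 \left(-98\right) = -7840$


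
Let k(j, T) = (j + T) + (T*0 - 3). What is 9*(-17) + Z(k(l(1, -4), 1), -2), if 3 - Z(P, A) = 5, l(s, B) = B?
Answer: -155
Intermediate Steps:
k(j, T) = -3 + T + j (k(j, T) = (T + j) + (0 - 3) = (T + j) - 3 = -3 + T + j)
Z(P, A) = -2 (Z(P, A) = 3 - 1*5 = 3 - 5 = -2)
9*(-17) + Z(k(l(1, -4), 1), -2) = 9*(-17) - 2 = -153 - 2 = -155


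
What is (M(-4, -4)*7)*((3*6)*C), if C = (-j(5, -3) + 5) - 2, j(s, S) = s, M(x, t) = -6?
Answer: 1512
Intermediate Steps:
C = -2 (C = (-1*5 + 5) - 2 = (-5 + 5) - 2 = 0 - 2 = -2)
(M(-4, -4)*7)*((3*6)*C) = (-6*7)*((3*6)*(-2)) = -756*(-2) = -42*(-36) = 1512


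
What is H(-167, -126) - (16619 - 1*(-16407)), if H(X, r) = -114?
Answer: -33140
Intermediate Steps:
H(-167, -126) - (16619 - 1*(-16407)) = -114 - (16619 - 1*(-16407)) = -114 - (16619 + 16407) = -114 - 1*33026 = -114 - 33026 = -33140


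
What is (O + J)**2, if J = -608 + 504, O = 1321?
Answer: 1481089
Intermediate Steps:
J = -104
(O + J)**2 = (1321 - 104)**2 = 1217**2 = 1481089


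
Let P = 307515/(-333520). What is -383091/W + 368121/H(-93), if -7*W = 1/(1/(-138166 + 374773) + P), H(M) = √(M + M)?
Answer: -1858243374970049/751553968 - 122707*I*√186/62 ≈ -2.4725e+6 - 26992.0*I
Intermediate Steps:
P = -61503/66704 (P = 307515*(-1/333520) = -61503/66704 ≈ -0.92203)
H(M) = √2*√M (H(M) = √(2*M) = √2*√M)
W = 2254661904/14551973617 (W = -1/(7*(1/(-138166 + 374773) - 61503/66704)) = -1/(7*(1/236607 - 61503/66704)) = -1/(7*(-14551973617/15782633328)) = -⅐*(-15782633328/14551973617) = 2254661904/14551973617 ≈ 0.15494)
-383091/W + 368121/H(-93) = -383091/2254661904/14551973617 + 368121/((√2*√(-93))) = -383091*14551973617/2254661904 + 368121/((√2*(I*√93))) = -1858243374970049/751553968 + 368121/((I*√186)) = -1858243374970049/751553968 + 368121*(-I*√186/186) = -1858243374970049/751553968 - 122707*I*√186/62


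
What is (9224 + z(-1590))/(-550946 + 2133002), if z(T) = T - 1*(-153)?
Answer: 7787/1582056 ≈ 0.0049221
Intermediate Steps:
z(T) = 153 + T (z(T) = T + 153 = 153 + T)
(9224 + z(-1590))/(-550946 + 2133002) = (9224 + (153 - 1590))/(-550946 + 2133002) = (9224 - 1437)/1582056 = 7787*(1/1582056) = 7787/1582056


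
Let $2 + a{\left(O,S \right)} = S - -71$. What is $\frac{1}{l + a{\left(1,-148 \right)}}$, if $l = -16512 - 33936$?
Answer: $- \frac{1}{50527} \approx -1.9791 \cdot 10^{-5}$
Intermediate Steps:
$l = -50448$
$a{\left(O,S \right)} = 69 + S$ ($a{\left(O,S \right)} = -2 + \left(S - -71\right) = -2 + \left(S + 71\right) = -2 + \left(71 + S\right) = 69 + S$)
$\frac{1}{l + a{\left(1,-148 \right)}} = \frac{1}{-50448 + \left(69 - 148\right)} = \frac{1}{-50448 - 79} = \frac{1}{-50527} = - \frac{1}{50527}$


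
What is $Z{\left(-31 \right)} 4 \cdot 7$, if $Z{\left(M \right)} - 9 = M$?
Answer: $-616$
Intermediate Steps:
$Z{\left(M \right)} = 9 + M$
$Z{\left(-31 \right)} 4 \cdot 7 = \left(9 - 31\right) 4 \cdot 7 = \left(-22\right) 28 = -616$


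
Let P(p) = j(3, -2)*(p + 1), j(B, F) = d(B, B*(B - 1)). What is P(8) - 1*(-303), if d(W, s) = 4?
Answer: 339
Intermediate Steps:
j(B, F) = 4
P(p) = 4 + 4*p (P(p) = 4*(p + 1) = 4*(1 + p) = 4 + 4*p)
P(8) - 1*(-303) = (4 + 4*8) - 1*(-303) = (4 + 32) + 303 = 36 + 303 = 339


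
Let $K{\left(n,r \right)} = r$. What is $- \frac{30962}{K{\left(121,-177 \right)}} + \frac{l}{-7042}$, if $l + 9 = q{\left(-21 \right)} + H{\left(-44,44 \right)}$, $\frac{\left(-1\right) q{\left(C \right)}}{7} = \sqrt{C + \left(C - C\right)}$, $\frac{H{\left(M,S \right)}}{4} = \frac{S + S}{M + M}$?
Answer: $\frac{218036705}{1246434} + \frac{i \sqrt{21}}{1006} \approx 174.93 + 0.0045552 i$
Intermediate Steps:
$H{\left(M,S \right)} = \frac{4 S}{M}$ ($H{\left(M,S \right)} = 4 \frac{S + S}{M + M} = 4 \frac{2 S}{2 M} = 4 \cdot 2 S \frac{1}{2 M} = 4 \frac{S}{M} = \frac{4 S}{M}$)
$q{\left(C \right)} = - 7 \sqrt{C}$ ($q{\left(C \right)} = - 7 \sqrt{C + \left(C - C\right)} = - 7 \sqrt{C + 0} = - 7 \sqrt{C}$)
$l = -13 - 7 i \sqrt{21}$ ($l = -9 + \left(- 7 \sqrt{-21} + 4 \cdot 44 \frac{1}{-44}\right) = -9 + \left(- 7 i \sqrt{21} + 4 \cdot 44 \left(- \frac{1}{44}\right)\right) = -9 - \left(4 + 7 i \sqrt{21}\right) = -13 - 7 i \sqrt{21} \approx -13.0 - 32.078 i$)
$- \frac{30962}{K{\left(121,-177 \right)}} + \frac{l}{-7042} = - \frac{30962}{-177} + \frac{-13 - 7 i \sqrt{21}}{-7042} = \left(-30962\right) \left(- \frac{1}{177}\right) + \left(-13 - 7 i \sqrt{21}\right) \left(- \frac{1}{7042}\right) = \frac{30962}{177} + \left(\frac{13}{7042} + \frac{i \sqrt{21}}{1006}\right) = \frac{218036705}{1246434} + \frac{i \sqrt{21}}{1006}$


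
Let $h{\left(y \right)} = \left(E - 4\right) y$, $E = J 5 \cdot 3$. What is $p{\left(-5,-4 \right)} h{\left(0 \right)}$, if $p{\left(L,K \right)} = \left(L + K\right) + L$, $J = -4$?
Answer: $0$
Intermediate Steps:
$E = -60$ ($E = \left(-4\right) 5 \cdot 3 = \left(-20\right) 3 = -60$)
$p{\left(L,K \right)} = K + 2 L$ ($p{\left(L,K \right)} = \left(K + L\right) + L = K + 2 L$)
$h{\left(y \right)} = - 64 y$ ($h{\left(y \right)} = \left(-60 - 4\right) y = - 64 y$)
$p{\left(-5,-4 \right)} h{\left(0 \right)} = \left(-4 + 2 \left(-5\right)\right) \left(\left(-64\right) 0\right) = \left(-4 - 10\right) 0 = \left(-14\right) 0 = 0$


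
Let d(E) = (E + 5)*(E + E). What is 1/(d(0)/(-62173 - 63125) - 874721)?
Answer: -1/874721 ≈ -1.1432e-6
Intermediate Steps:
d(E) = 2*E*(5 + E) (d(E) = (5 + E)*(2*E) = 2*E*(5 + E))
1/(d(0)/(-62173 - 63125) - 874721) = 1/((2*0*(5 + 0))/(-62173 - 63125) - 874721) = 1/((2*0*5)/(-125298) - 874721) = 1/(0*(-1/125298) - 874721) = 1/(0 - 874721) = 1/(-874721) = -1/874721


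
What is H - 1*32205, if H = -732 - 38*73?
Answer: -35711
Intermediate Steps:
H = -3506 (H = -732 - 1*2774 = -732 - 2774 = -3506)
H - 1*32205 = -3506 - 1*32205 = -3506 - 32205 = -35711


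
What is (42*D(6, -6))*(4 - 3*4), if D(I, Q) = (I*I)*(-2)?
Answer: 24192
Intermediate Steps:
D(I, Q) = -2*I² (D(I, Q) = I²*(-2) = -2*I²)
(42*D(6, -6))*(4 - 3*4) = (42*(-2*6²))*(4 - 3*4) = (42*(-2*36))*(4 - 12) = (42*(-72))*(-8) = -3024*(-8) = 24192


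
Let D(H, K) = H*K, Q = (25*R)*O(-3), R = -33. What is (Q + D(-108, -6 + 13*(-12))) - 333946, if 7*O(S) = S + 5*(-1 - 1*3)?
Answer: -2196175/7 ≈ -3.1374e+5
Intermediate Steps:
O(S) = -20/7 + S/7 (O(S) = (S + 5*(-1 - 1*3))/7 = (S + 5*(-1 - 3))/7 = (S + 5*(-4))/7 = (S - 20)/7 = (-20 + S)/7 = -20/7 + S/7)
Q = 18975/7 (Q = (25*(-33))*(-20/7 + (⅐)*(-3)) = -825*(-20/7 - 3/7) = -825*(-23/7) = 18975/7 ≈ 2710.7)
(Q + D(-108, -6 + 13*(-12))) - 333946 = (18975/7 - 108*(-6 + 13*(-12))) - 333946 = (18975/7 - 108*(-6 - 156)) - 333946 = (18975/7 - 108*(-162)) - 333946 = (18975/7 + 17496) - 333946 = 141447/7 - 333946 = -2196175/7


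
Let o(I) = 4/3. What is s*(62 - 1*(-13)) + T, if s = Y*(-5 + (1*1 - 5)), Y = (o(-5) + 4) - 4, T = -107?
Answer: -1007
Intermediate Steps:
o(I) = 4/3 (o(I) = 4*(1/3) = 4/3)
Y = 4/3 (Y = (4/3 + 4) - 4 = 16/3 - 4 = 4/3 ≈ 1.3333)
s = -12 (s = 4*(-5 + (1*1 - 5))/3 = 4*(-5 + (1 - 5))/3 = 4*(-5 - 4)/3 = (4/3)*(-9) = -12)
s*(62 - 1*(-13)) + T = -12*(62 - 1*(-13)) - 107 = -12*(62 + 13) - 107 = -12*75 - 107 = -900 - 107 = -1007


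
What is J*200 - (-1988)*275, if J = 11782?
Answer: 2903100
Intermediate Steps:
J*200 - (-1988)*275 = 11782*200 - (-1988)*275 = 2356400 - 1*(-546700) = 2356400 + 546700 = 2903100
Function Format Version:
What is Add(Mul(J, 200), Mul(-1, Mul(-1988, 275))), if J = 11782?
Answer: 2903100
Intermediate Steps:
Add(Mul(J, 200), Mul(-1, Mul(-1988, 275))) = Add(Mul(11782, 200), Mul(-1, Mul(-1988, 275))) = Add(2356400, Mul(-1, -546700)) = Add(2356400, 546700) = 2903100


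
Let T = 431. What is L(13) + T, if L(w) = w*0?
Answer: 431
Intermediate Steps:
L(w) = 0
L(13) + T = 0 + 431 = 431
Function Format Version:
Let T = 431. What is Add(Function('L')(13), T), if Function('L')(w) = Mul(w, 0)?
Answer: 431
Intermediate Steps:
Function('L')(w) = 0
Add(Function('L')(13), T) = Add(0, 431) = 431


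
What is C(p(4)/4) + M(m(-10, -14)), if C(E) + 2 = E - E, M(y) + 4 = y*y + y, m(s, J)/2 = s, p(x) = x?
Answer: 374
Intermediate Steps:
m(s, J) = 2*s
M(y) = -4 + y + y**2 (M(y) = -4 + (y*y + y) = -4 + (y**2 + y) = -4 + (y + y**2) = -4 + y + y**2)
C(E) = -2 (C(E) = -2 + (E - E) = -2 + 0 = -2)
C(p(4)/4) + M(m(-10, -14)) = -2 + (-4 + 2*(-10) + (2*(-10))**2) = -2 + (-4 - 20 + (-20)**2) = -2 + (-4 - 20 + 400) = -2 + 376 = 374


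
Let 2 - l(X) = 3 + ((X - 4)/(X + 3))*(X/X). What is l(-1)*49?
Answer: 147/2 ≈ 73.500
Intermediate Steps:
l(X) = -1 - (-4 + X)/(3 + X) (l(X) = 2 - (3 + ((X - 4)/(X + 3))*(X/X)) = 2 - (3 + ((-4 + X)/(3 + X))*1) = 2 - (3 + (-4 + X)/(3 + X)) = 2 + (-3 - (-4 + X)/(3 + X)) = -1 - (-4 + X)/(3 + X))
l(-1)*49 = ((1 - 2*(-1))/(3 - 1))*49 = ((1 + 2)/2)*49 = ((½)*3)*49 = (3/2)*49 = 147/2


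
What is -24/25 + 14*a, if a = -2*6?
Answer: -4224/25 ≈ -168.96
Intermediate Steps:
a = -12
-24/25 + 14*a = -24/25 + 14*(-12) = -24*1/25 - 168 = -24/25 - 168 = -4224/25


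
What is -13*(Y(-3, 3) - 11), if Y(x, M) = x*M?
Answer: 260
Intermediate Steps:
Y(x, M) = M*x
-13*(Y(-3, 3) - 11) = -13*(3*(-3) - 11) = -13*(-9 - 11) = -13*(-20) = 260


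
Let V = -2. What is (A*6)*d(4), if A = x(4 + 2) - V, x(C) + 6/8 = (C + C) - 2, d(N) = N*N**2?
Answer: 4320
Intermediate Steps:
d(N) = N**3
x(C) = -11/4 + 2*C (x(C) = -3/4 + ((C + C) - 2) = -3/4 + (2*C - 2) = -3/4 + (-2 + 2*C) = -11/4 + 2*C)
A = 45/4 (A = (-11/4 + 2*(4 + 2)) - 1*(-2) = (-11/4 + 2*6) + 2 = (-11/4 + 12) + 2 = 37/4 + 2 = 45/4 ≈ 11.250)
(A*6)*d(4) = ((45/4)*6)*4**3 = (135/2)*64 = 4320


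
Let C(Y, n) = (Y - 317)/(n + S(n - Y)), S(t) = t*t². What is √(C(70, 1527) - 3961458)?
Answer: I*√26244941075299226377310/81394540 ≈ 1990.3*I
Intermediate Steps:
S(t) = t³
C(Y, n) = (-317 + Y)/(n + (n - Y)³) (C(Y, n) = (Y - 317)/(n + (n - Y)³) = (-317 + Y)/(n + (n - Y)³))
√(C(70, 1527) - 3961458) = √((-317 + 70)/(1527 - (70 - 1*1527)³) - 3961458) = √(-247/(1527 - (70 - 1527)³) - 3961458) = √(-247/(1527 - 1*(-1457)³) - 3961458) = √(-247/(1527 - 1*(-3092990993)) - 3961458) = √(-247/(1527 + 3092990993) - 3961458) = √(-247/3092992520 - 3961458) = √((1/3092992520)*(-247) - 3961458) = √(-13/162789080 - 3961458) = √(-644882103278653/162789080) = I*√26244941075299226377310/81394540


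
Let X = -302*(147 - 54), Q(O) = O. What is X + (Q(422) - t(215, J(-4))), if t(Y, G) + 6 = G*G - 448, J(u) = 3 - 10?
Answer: -27259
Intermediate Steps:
J(u) = -7
t(Y, G) = -454 + G² (t(Y, G) = -6 + (G*G - 448) = -6 + (G² - 448) = -6 + (-448 + G²) = -454 + G²)
X = -28086 (X = -302*93 = -28086)
X + (Q(422) - t(215, J(-4))) = -28086 + (422 - (-454 + (-7)²)) = -28086 + (422 - (-454 + 49)) = -28086 + (422 - 1*(-405)) = -28086 + (422 + 405) = -28086 + 827 = -27259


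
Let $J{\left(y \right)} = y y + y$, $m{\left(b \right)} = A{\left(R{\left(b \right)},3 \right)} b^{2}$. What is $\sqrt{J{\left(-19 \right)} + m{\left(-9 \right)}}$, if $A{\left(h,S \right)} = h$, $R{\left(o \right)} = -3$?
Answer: $3 \sqrt{11} \approx 9.9499$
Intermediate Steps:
$m{\left(b \right)} = - 3 b^{2}$
$J{\left(y \right)} = y + y^{2}$ ($J{\left(y \right)} = y^{2} + y = y + y^{2}$)
$\sqrt{J{\left(-19 \right)} + m{\left(-9 \right)}} = \sqrt{- 19 \left(1 - 19\right) - 3 \left(-9\right)^{2}} = \sqrt{\left(-19\right) \left(-18\right) - 243} = \sqrt{342 - 243} = \sqrt{99} = 3 \sqrt{11}$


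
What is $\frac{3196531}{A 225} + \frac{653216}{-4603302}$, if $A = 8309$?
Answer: $\frac{749632994609}{478110453975} \approx 1.5679$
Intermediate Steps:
$\frac{3196531}{A 225} + \frac{653216}{-4603302} = \frac{3196531}{8309 \cdot 225} + \frac{653216}{-4603302} = \frac{3196531}{1869525} + 653216 \left(- \frac{1}{4603302}\right) = 3196531 \cdot \frac{1}{1869525} - \frac{326608}{2301651} = \frac{3196531}{1869525} - \frac{326608}{2301651} = \frac{749632994609}{478110453975}$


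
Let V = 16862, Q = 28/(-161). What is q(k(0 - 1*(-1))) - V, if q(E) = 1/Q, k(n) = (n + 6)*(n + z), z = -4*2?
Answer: -67471/4 ≈ -16868.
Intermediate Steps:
z = -8
Q = -4/23 (Q = 28*(-1/161) = -4/23 ≈ -0.17391)
k(n) = (-8 + n)*(6 + n) (k(n) = (n + 6)*(n - 8) = (6 + n)*(-8 + n) = (-8 + n)*(6 + n))
q(E) = -23/4 (q(E) = 1/(-4/23) = -23/4)
q(k(0 - 1*(-1))) - V = -23/4 - 1*16862 = -23/4 - 16862 = -67471/4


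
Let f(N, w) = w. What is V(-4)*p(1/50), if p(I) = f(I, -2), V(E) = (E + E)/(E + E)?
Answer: -2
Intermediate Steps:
V(E) = 1 (V(E) = (2*E)/((2*E)) = (2*E)*(1/(2*E)) = 1)
p(I) = -2
V(-4)*p(1/50) = 1*(-2) = -2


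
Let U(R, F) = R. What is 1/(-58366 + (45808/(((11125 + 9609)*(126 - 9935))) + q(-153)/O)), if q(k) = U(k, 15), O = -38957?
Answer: -565933364453/33031264654480365 ≈ -1.7133e-5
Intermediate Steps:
q(k) = k
1/(-58366 + (45808/(((11125 + 9609)*(126 - 9935))) + q(-153)/O)) = 1/(-58366 + (45808/(((11125 + 9609)*(126 - 9935))) - 153/(-38957))) = 1/(-58366 + (45808/((20734*(-9809))) - 153*(-1/38957))) = 1/(-58366 + (45808/(-203379806) + 153/38957)) = 1/(-58366 + (45808*(-1/203379806) + 153/38957)) = 1/(-58366 + (-3272/14527129 + 153/38957)) = 1/(-58366 + 2095183433/565933364453) = 1/(-33031264654480365/565933364453) = -565933364453/33031264654480365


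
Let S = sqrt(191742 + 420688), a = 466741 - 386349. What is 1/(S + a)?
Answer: 3092/248548509 - sqrt(612430)/6462261234 ≈ 1.2319e-5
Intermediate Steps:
a = 80392
S = sqrt(612430) ≈ 782.58
1/(S + a) = 1/(sqrt(612430) + 80392) = 1/(80392 + sqrt(612430))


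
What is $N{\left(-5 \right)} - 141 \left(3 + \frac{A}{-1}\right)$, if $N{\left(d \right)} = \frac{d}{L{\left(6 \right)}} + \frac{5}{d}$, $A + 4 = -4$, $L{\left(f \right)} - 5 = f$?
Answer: $- \frac{17077}{11} \approx -1552.5$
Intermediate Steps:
$L{\left(f \right)} = 5 + f$
$A = -8$ ($A = -4 - 4 = -8$)
$N{\left(d \right)} = \frac{5}{d} + \frac{d}{11}$ ($N{\left(d \right)} = \frac{d}{5 + 6} + \frac{5}{d} = \frac{d}{11} + \frac{5}{d} = \frac{5}{d} + \frac{d}{11}$)
$N{\left(-5 \right)} - 141 \left(3 + \frac{A}{-1}\right) = \left(\frac{5}{-5} + \frac{1}{11} \left(-5\right)\right) - 141 \left(3 - \frac{8}{-1}\right) = \left(5 \left(- \frac{1}{5}\right) - \frac{5}{11}\right) - 141 \left(3 - -8\right) = \left(-1 - \frac{5}{11}\right) - 141 \left(3 + 8\right) = - \frac{16}{11} - 1551 = - \frac{17077}{11}$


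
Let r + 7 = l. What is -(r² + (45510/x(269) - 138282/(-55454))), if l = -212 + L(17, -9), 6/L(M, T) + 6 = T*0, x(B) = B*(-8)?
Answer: -1443421264631/29834252 ≈ -48381.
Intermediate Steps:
x(B) = -8*B
L(M, T) = -1 (L(M, T) = 6/(-6 + T*0) = 6/(-6 + 0) = 6/(-6) = 6*(-⅙) = -1)
l = -213 (l = -212 - 1 = -213)
r = -220 (r = -7 - 213 = -220)
-(r² + (45510/x(269) - 138282/(-55454))) = -((-220)² + (45510/((-8*269)) - 138282/(-55454))) = -(48400 + (45510/(-2152) - 138282*(-1/55454))) = -(48400 + (45510*(-1/2152) + 69141/27727)) = -(48400 + (-22755/1076 + 69141/27727)) = -(48400 - 556532169/29834252) = -1*1443421264631/29834252 = -1443421264631/29834252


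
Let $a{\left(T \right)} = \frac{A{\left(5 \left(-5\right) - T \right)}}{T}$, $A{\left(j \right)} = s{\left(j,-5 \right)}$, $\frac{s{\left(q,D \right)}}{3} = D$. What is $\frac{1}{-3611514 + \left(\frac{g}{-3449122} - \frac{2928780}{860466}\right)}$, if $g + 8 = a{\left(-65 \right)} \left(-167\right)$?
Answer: $- \frac{6430346456846}{23223308140721945369} \approx -2.7689 \cdot 10^{-7}$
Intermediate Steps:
$s{\left(q,D \right)} = 3 D$
$A{\left(j \right)} = -15$ ($A{\left(j \right)} = 3 \left(-5\right) = -15$)
$a{\left(T \right)} = - \frac{15}{T}$
$g = - \frac{605}{13}$ ($g = -8 + - \frac{15}{-65} \left(-167\right) = -8 + \left(-15\right) \left(- \frac{1}{65}\right) \left(-167\right) = -8 + \frac{3}{13} \left(-167\right) = -8 - \frac{501}{13} = - \frac{605}{13} \approx -46.538$)
$\frac{1}{-3611514 + \left(\frac{g}{-3449122} - \frac{2928780}{860466}\right)} = \frac{1}{-3611514 - \left(- \frac{605}{44838586} + \frac{488130}{143411}\right)} = \frac{1}{-3611514 - \frac{21886972220525}{6430346456846}} = \frac{1}{- \frac{23223308140721945369}{6430346456846}} = - \frac{6430346456846}{23223308140721945369}$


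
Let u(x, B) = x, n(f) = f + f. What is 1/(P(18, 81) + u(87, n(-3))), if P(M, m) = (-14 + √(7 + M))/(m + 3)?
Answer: 28/2433 ≈ 0.011508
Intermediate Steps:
n(f) = 2*f
P(M, m) = (-14 + √(7 + M))/(3 + m)
1/(P(18, 81) + u(87, n(-3))) = 1/((-14 + √(7 + 18))/(3 + 81) + 87) = 1/((-14 + √25)/84 + 87) = 1/((-14 + 5)/84 + 87) = 1/((1/84)*(-9) + 87) = 1/(-3/28 + 87) = 1/(2433/28) = 28/2433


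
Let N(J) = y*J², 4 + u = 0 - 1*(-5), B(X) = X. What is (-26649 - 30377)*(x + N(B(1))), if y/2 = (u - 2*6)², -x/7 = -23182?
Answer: -9267637416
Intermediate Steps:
u = 1 (u = -4 + (0 - 1*(-5)) = -4 + (0 + 5) = -4 + 5 = 1)
x = 162274 (x = -7*(-23182) = 162274)
y = 242 (y = 2*(1 - 2*6)² = 2*(1 - 12)² = 2*(-11)² = 2*121 = 242)
N(J) = 242*J²
(-26649 - 30377)*(x + N(B(1))) = (-26649 - 30377)*(162274 + 242*1²) = -57026*(162274 + 242*1) = -57026*(162274 + 242) = -57026*162516 = -9267637416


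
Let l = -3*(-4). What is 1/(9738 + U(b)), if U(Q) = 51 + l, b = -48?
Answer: 1/9801 ≈ 0.00010203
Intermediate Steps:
l = 12
U(Q) = 63 (U(Q) = 51 + 12 = 63)
1/(9738 + U(b)) = 1/(9738 + 63) = 1/9801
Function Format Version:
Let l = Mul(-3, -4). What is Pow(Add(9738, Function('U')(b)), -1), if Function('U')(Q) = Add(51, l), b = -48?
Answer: Rational(1, 9801) ≈ 0.00010203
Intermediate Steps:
l = 12
Function('U')(Q) = 63 (Function('U')(Q) = Add(51, 12) = 63)
Pow(Add(9738, Function('U')(b)), -1) = Pow(Add(9738, 63), -1) = Pow(9801, -1) = Rational(1, 9801)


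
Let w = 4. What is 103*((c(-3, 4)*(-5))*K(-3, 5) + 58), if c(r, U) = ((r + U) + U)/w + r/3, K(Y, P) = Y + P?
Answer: 11433/2 ≈ 5716.5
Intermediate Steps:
K(Y, P) = P + Y
c(r, U) = U/2 + 7*r/12 (c(r, U) = ((r + U) + U)/4 + r/3 = ((U + r) + U)*(¼) + r*(⅓) = (r + 2*U)*(¼) + r/3 = (U/2 + r/4) + r/3 = U/2 + 7*r/12)
103*((c(-3, 4)*(-5))*K(-3, 5) + 58) = 103*((((½)*4 + (7/12)*(-3))*(-5))*(5 - 3) + 58) = 103*(((2 - 7/4)*(-5))*2 + 58) = 103*(((¼)*(-5))*2 + 58) = 103*(-5/4*2 + 58) = 103*(-5/2 + 58) = 103*(111/2) = 11433/2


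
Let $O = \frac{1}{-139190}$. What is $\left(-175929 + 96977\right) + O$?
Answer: $- \frac{10989328881}{139190} \approx -78952.0$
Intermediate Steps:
$O = - \frac{1}{139190} \approx -7.1844 \cdot 10^{-6}$
$\left(-175929 + 96977\right) + O = \left(-175929 + 96977\right) - \frac{1}{139190} = -78952 - \frac{1}{139190} = - \frac{10989328881}{139190}$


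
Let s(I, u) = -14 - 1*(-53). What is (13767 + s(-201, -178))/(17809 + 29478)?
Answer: 13806/47287 ≈ 0.29196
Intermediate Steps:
s(I, u) = 39 (s(I, u) = -14 + 53 = 39)
(13767 + s(-201, -178))/(17809 + 29478) = (13767 + 39)/(17809 + 29478) = 13806/47287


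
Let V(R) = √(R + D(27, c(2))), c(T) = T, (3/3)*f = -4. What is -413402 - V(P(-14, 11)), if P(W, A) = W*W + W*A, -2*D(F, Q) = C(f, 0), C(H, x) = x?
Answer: -413402 - √42 ≈ -4.1341e+5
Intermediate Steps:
f = -4
D(F, Q) = 0 (D(F, Q) = -½*0 = 0)
P(W, A) = W² + A*W
V(R) = √R (V(R) = √(R + 0) = √R)
-413402 - V(P(-14, 11)) = -413402 - √(-14*(11 - 14)) = -413402 - √(-14*(-3)) = -413402 - √42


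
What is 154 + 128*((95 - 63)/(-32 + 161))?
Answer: 23962/129 ≈ 185.75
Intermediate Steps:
154 + 128*((95 - 63)/(-32 + 161)) = 154 + 128*(32/129) = 154 + 4096/129 = 23962/129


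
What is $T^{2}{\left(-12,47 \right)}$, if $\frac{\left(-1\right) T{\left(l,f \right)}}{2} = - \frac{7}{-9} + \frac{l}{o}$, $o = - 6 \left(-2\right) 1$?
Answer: $\frac{16}{81} \approx 0.19753$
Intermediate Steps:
$o = 12$ ($o = - \left(-12\right) 1 = \left(-1\right) \left(-12\right) = 12$)
$T{\left(l,f \right)} = - \frac{14}{9} - \frac{l}{6}$ ($T{\left(l,f \right)} = - 2 \left(- \frac{7}{-9} + \frac{l}{12}\right) = - 2 \left(\left(-7\right) \left(- \frac{1}{9}\right) + l \frac{1}{12}\right) = - 2 \left(\frac{7}{9} + \frac{l}{12}\right) = - \frac{14}{9} - \frac{l}{6}$)
$T^{2}{\left(-12,47 \right)} = \left(- \frac{14}{9} - -2\right)^{2} = \left(- \frac{14}{9} + 2\right)^{2} = \left(\frac{4}{9}\right)^{2} = \frac{16}{81}$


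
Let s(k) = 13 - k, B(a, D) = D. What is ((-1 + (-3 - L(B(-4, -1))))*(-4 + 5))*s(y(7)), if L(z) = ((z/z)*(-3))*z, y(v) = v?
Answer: -42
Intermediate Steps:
L(z) = -3*z (L(z) = (1*(-3))*z = -3*z)
((-1 + (-3 - L(B(-4, -1))))*(-4 + 5))*s(y(7)) = ((-1 + (-3 - (-3)*(-1)))*(-4 + 5))*(13 - 1*7) = ((-1 + (-3 - 1*3))*1)*(13 - 7) = ((-1 + (-3 - 3))*1)*6 = ((-1 - 6)*1)*6 = -7*1*6 = -7*6 = -42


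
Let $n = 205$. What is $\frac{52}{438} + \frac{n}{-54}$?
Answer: $- \frac{14497}{3942} \approx -3.6776$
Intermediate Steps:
$\frac{52}{438} + \frac{n}{-54} = \frac{52}{438} + \frac{205}{-54} = 52 \cdot \frac{1}{438} + 205 \left(- \frac{1}{54}\right) = \frac{26}{219} - \frac{205}{54} = - \frac{14497}{3942}$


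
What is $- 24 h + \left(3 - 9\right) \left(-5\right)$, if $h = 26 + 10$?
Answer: $-834$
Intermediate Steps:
$h = 36$
$- 24 h + \left(3 - 9\right) \left(-5\right) = \left(-24\right) 36 + \left(3 - 9\right) \left(-5\right) = -864 + \left(3 - 9\right) \left(-5\right) = -864 - -30 = -864 + 30 = -834$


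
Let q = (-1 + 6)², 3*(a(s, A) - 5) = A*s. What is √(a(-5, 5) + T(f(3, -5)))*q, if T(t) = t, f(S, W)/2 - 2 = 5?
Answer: 100*√6/3 ≈ 81.650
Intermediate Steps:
f(S, W) = 14 (f(S, W) = 4 + 2*5 = 4 + 10 = 14)
a(s, A) = 5 + A*s/3 (a(s, A) = 5 + (A*s)/3 = 5 + A*s/3)
q = 25 (q = 5² = 25)
√(a(-5, 5) + T(f(3, -5)))*q = √((5 + (⅓)*5*(-5)) + 14)*25 = √((5 - 25/3) + 14)*25 = √(-10/3 + 14)*25 = √(32/3)*25 = (4*√6/3)*25 = 100*√6/3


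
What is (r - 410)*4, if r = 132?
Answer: -1112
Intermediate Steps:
(r - 410)*4 = (132 - 410)*4 = -278*4 = -1112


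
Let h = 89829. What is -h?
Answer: -89829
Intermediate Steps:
-h = -1*89829 = -89829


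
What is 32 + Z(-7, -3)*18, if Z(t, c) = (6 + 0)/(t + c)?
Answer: 106/5 ≈ 21.200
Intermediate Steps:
Z(t, c) = 6/(c + t)
32 + Z(-7, -3)*18 = 32 + (6/(-3 - 7))*18 = 32 + (6/(-10))*18 = 32 + (6*(-⅒))*18 = 32 - ⅗*18 = 32 - 54/5 = 106/5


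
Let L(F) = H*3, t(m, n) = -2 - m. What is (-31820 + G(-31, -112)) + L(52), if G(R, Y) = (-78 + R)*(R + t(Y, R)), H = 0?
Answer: -40431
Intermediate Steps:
G(R, Y) = (-78 + R)*(-2 + R - Y) (G(R, Y) = (-78 + R)*(R + (-2 - Y)) = (-78 + R)*(-2 + R - Y))
L(F) = 0 (L(F) = 0*3 = 0)
(-31820 + G(-31, -112)) + L(52) = (-31820 + (156 + (-31)² - 80*(-31) + 78*(-112) - 1*(-31)*(-112))) + 0 = (-31820 + (156 + 961 + 2480 - 8736 - 3472)) + 0 = (-31820 - 8611) + 0 = -40431 + 0 = -40431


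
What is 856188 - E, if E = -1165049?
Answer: 2021237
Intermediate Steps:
856188 - E = 856188 - 1*(-1165049) = 856188 + 1165049 = 2021237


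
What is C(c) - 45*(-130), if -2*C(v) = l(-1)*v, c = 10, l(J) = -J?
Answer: 5845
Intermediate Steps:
C(v) = -v/2 (C(v) = -(-1*(-1))*v/2 = -v/2)
C(c) - 45*(-130) = -½*10 - 45*(-130) = -5 + 5850 = 5845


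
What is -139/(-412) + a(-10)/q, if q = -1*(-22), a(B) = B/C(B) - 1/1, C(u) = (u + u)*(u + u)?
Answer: 26357/90640 ≈ 0.29079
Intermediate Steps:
C(u) = 4*u² (C(u) = (2*u)*(2*u) = 4*u²)
a(B) = -1 + 1/(4*B) (a(B) = B/((4*B²)) - 1/1 = B*(1/(4*B²)) - 1*1 = 1/(4*B) - 1 = -1 + 1/(4*B))
q = 22
-139/(-412) + a(-10)/q = -139/(-412) + ((¼ - 1*(-10))/(-10))/22 = -139*(-1/412) - (¼ + 10)/10*(1/22) = 139/412 - ⅒*41/4*(1/22) = 139/412 - 41/40*1/22 = 139/412 - 41/880 = 26357/90640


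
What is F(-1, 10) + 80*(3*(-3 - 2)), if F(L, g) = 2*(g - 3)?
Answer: -1186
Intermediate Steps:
F(L, g) = -6 + 2*g (F(L, g) = 2*(-3 + g) = -6 + 2*g)
F(-1, 10) + 80*(3*(-3 - 2)) = (-6 + 2*10) + 80*(3*(-3 - 2)) = (-6 + 20) + 80*(3*(-5)) = 14 + 80*(-15) = 14 - 1200 = -1186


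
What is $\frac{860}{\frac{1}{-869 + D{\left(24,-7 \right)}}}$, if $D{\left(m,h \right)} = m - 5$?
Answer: $-731000$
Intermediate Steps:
$D{\left(m,h \right)} = -5 + m$ ($D{\left(m,h \right)} = m - 5 = -5 + m$)
$\frac{860}{\frac{1}{-869 + D{\left(24,-7 \right)}}} = \frac{860}{\frac{1}{-869 + \left(-5 + 24\right)}} = \frac{860}{\frac{1}{-869 + 19}} = \frac{860}{\frac{1}{-850}} = \frac{860}{- \frac{1}{850}} = 860 \left(-850\right) = -731000$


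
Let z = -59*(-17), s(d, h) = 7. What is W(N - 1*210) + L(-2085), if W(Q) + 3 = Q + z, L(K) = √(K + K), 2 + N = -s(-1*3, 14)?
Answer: 781 + I*√4170 ≈ 781.0 + 64.576*I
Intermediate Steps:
N = -9 (N = -2 - 1*7 = -2 - 7 = -9)
z = 1003
L(K) = √2*√K (L(K) = √(2*K) = √2*√K)
W(Q) = 1000 + Q (W(Q) = -3 + (Q + 1003) = -3 + (1003 + Q) = 1000 + Q)
W(N - 1*210) + L(-2085) = (1000 + (-9 - 1*210)) + √2*√(-2085) = (1000 + (-9 - 210)) + √2*(I*√2085) = (1000 - 219) + I*√4170 = 781 + I*√4170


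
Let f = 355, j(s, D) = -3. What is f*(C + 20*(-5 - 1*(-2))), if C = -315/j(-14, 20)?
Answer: 15975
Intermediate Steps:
C = 105 (C = -315/(-3) = -315*(-⅓) = 105)
f*(C + 20*(-5 - 1*(-2))) = 355*(105 + 20*(-5 - 1*(-2))) = 355*(105 + 20*(-5 + 2)) = 355*(105 + 20*(-3)) = 355*(105 - 60) = 355*45 = 15975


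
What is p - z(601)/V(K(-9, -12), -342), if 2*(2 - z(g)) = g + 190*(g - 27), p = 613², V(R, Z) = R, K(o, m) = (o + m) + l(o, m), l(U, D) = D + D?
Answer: 33709553/90 ≈ 3.7455e+5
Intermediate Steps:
l(U, D) = 2*D
K(o, m) = o + 3*m (K(o, m) = (o + m) + 2*m = (m + o) + 2*m = o + 3*m)
p = 375769
z(g) = 2567 - 191*g/2 (z(g) = 2 - (g + 190*(g - 27))/2 = 2 - (g + 190*(-27 + g))/2 = 2 - (g + (-5130 + 190*g))/2 = 2 - (-5130 + 191*g)/2 = 2 + (2565 - 191*g/2) = 2567 - 191*g/2)
p - z(601)/V(K(-9, -12), -342) = 375769 - (2567 - 191/2*601)/(-9 + 3*(-12)) = 375769 - (2567 - 114791/2)/(-9 - 36) = 375769 - (-109657)/(2*(-45)) = 375769 - (-109657)*(-1)/(2*45) = 375769 - 1*109657/90 = 375769 - 109657/90 = 33709553/90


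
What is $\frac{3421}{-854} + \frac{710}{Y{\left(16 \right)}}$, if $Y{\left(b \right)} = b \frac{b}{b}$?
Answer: $\frac{137901}{3416} \approx 40.369$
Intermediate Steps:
$Y{\left(b \right)} = b$ ($Y{\left(b \right)} = b 1 = b$)
$\frac{3421}{-854} + \frac{710}{Y{\left(16 \right)}} = \frac{3421}{-854} + \frac{710}{16} = 3421 \left(- \frac{1}{854}\right) + 710 \cdot \frac{1}{16} = - \frac{3421}{854} + \frac{355}{8} = \frac{137901}{3416}$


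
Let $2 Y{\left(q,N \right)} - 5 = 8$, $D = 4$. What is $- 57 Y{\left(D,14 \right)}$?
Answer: $- \frac{741}{2} \approx -370.5$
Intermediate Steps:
$Y{\left(q,N \right)} = \frac{13}{2}$ ($Y{\left(q,N \right)} = \frac{5}{2} + \frac{1}{2} \cdot 8 = \frac{5}{2} + 4 = \frac{13}{2}$)
$- 57 Y{\left(D,14 \right)} = \left(-57\right) \frac{13}{2} = - \frac{741}{2}$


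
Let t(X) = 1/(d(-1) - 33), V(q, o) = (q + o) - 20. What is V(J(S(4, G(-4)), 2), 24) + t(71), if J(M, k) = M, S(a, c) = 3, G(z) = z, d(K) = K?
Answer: 237/34 ≈ 6.9706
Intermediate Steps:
V(q, o) = -20 + o + q (V(q, o) = (o + q) - 20 = -20 + o + q)
t(X) = -1/34 (t(X) = 1/(-1 - 33) = 1/(-34) = -1/34)
V(J(S(4, G(-4)), 2), 24) + t(71) = (-20 + 24 + 3) - 1/34 = 7 - 1/34 = 237/34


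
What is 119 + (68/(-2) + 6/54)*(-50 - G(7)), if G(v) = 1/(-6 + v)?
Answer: 5542/3 ≈ 1847.3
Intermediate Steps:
119 + (68/(-2) + 6/54)*(-50 - G(7)) = 119 + (68/(-2) + 6/54)*(-50 - 1/(-6 + 7)) = 119 + (68*(-½) + 6*(1/54))*(-50 - 1/1) = 119 + (-34 + ⅑)*(-50 - 1*1) = 119 - 305*(-50 - 1)/9 = 119 - 305/9*(-51) = 119 + 5185/3 = 5542/3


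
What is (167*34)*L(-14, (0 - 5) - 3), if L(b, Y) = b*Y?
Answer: 635936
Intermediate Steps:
L(b, Y) = Y*b
(167*34)*L(-14, (0 - 5) - 3) = (167*34)*(((0 - 5) - 3)*(-14)) = 5678*((-5 - 3)*(-14)) = 5678*(-8*(-14)) = 5678*112 = 635936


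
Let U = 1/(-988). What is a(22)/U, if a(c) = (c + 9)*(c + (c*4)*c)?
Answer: -59969624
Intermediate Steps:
U = -1/988 ≈ -0.0010121
a(c) = (9 + c)*(c + 4*c²) (a(c) = (9 + c)*(c + (4*c)*c) = (9 + c)*(c + 4*c²))
a(22)/U = (22*(9 + 4*22² + 37*22))/(-1/988) = (22*(9 + 4*484 + 814))*(-988) = (22*(9 + 1936 + 814))*(-988) = (22*2759)*(-988) = 60698*(-988) = -59969624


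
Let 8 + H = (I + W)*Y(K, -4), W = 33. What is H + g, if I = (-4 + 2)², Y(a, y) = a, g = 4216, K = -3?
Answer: 4097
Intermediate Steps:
I = 4 (I = (-2)² = 4)
H = -119 (H = -8 + (4 + 33)*(-3) = -8 + 37*(-3) = -8 - 111 = -119)
H + g = -119 + 4216 = 4097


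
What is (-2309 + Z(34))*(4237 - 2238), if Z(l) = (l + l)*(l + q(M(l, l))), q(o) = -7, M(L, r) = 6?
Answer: -945527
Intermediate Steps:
Z(l) = 2*l*(-7 + l) (Z(l) = (l + l)*(l - 7) = (2*l)*(-7 + l) = 2*l*(-7 + l))
(-2309 + Z(34))*(4237 - 2238) = (-2309 + 2*34*(-7 + 34))*(4237 - 2238) = (-2309 + 2*34*27)*1999 = (-2309 + 1836)*1999 = -473*1999 = -945527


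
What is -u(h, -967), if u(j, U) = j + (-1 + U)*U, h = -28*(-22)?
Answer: -936672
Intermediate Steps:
h = 616
u(j, U) = j + U*(-1 + U)
-u(h, -967) = -(616 + (-967)² - 1*(-967)) = -(616 + 935089 + 967) = -1*936672 = -936672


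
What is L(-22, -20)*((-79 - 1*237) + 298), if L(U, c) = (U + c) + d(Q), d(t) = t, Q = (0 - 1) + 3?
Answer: 720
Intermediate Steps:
Q = 2 (Q = -1 + 3 = 2)
L(U, c) = 2 + U + c (L(U, c) = (U + c) + 2 = 2 + U + c)
L(-22, -20)*((-79 - 1*237) + 298) = (2 - 22 - 20)*((-79 - 1*237) + 298) = -40*((-79 - 237) + 298) = -40*(-316 + 298) = -40*(-18) = 720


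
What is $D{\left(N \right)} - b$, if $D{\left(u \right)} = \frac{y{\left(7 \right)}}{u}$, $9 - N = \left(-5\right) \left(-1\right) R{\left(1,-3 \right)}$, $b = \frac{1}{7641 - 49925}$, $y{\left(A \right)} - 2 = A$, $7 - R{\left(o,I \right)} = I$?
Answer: $- \frac{380515}{1733644} \approx -0.21949$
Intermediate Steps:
$R{\left(o,I \right)} = 7 - I$
$y{\left(A \right)} = 2 + A$
$b = - \frac{1}{42284}$ ($b = \frac{1}{-42284} = - \frac{1}{42284} \approx -2.365 \cdot 10^{-5}$)
$N = -41$ ($N = 9 - \left(-5\right) \left(-1\right) \left(7 - -3\right) = 9 - 5 \left(7 + 3\right) = 9 - 5 \cdot 10 = 9 - 50 = -41$)
$D{\left(u \right)} = \frac{9}{u}$ ($D{\left(u \right)} = \frac{2 + 7}{u} = \frac{9}{u}$)
$D{\left(N \right)} - b = \frac{9}{-41} - - \frac{1}{42284} = 9 \left(- \frac{1}{41}\right) + \frac{1}{42284} = - \frac{9}{41} + \frac{1}{42284} = - \frac{380515}{1733644}$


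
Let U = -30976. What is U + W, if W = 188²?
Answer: 4368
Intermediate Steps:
W = 35344
U + W = -30976 + 35344 = 4368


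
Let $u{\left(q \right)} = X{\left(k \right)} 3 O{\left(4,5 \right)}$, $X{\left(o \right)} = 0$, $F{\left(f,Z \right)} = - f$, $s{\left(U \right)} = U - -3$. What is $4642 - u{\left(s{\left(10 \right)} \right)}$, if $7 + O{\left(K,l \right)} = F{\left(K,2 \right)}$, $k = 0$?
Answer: $4642$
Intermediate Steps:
$s{\left(U \right)} = 3 + U$ ($s{\left(U \right)} = U + 3 = 3 + U$)
$O{\left(K,l \right)} = -7 - K$
$u{\left(q \right)} = 0$ ($u{\left(q \right)} = 0 \cdot 3 \left(-7 - 4\right) = 0 \left(-7 - 4\right) = 0 \left(-11\right) = 0$)
$4642 - u{\left(s{\left(10 \right)} \right)} = 4642 - 0 = 4642 + 0 = 4642$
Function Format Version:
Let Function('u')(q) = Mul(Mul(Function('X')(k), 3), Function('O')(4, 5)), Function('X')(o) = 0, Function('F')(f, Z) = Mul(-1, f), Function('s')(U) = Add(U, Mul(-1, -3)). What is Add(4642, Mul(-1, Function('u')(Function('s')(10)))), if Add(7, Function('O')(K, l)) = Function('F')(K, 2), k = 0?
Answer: 4642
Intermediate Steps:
Function('s')(U) = Add(3, U) (Function('s')(U) = Add(U, 3) = Add(3, U))
Function('O')(K, l) = Add(-7, Mul(-1, K))
Function('u')(q) = 0 (Function('u')(q) = Mul(Mul(0, 3), Add(-7, Mul(-1, 4))) = Mul(0, Add(-7, -4)) = Mul(0, -11) = 0)
Add(4642, Mul(-1, Function('u')(Function('s')(10)))) = Add(4642, Mul(-1, 0)) = Add(4642, 0) = 4642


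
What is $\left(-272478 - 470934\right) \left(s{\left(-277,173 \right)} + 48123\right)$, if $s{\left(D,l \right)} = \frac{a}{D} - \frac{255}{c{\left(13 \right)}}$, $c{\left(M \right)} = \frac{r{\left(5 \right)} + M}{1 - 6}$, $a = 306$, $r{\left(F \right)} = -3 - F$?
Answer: $- \frac{9962018164800}{277} \approx -3.5964 \cdot 10^{10}$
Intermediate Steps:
$c{\left(M \right)} = \frac{8}{5} - \frac{M}{5}$ ($c{\left(M \right)} = \frac{\left(-3 - 5\right) + M}{1 - 6} = \frac{\left(-3 - 5\right) + M}{-5} = \left(-8 + M\right) \left(- \frac{1}{5}\right) = \frac{8}{5} - \frac{M}{5}$)
$s{\left(D,l \right)} = 255 + \frac{306}{D}$ ($s{\left(D,l \right)} = \frac{306}{D} - \frac{255}{\frac{8}{5} - \frac{13}{5}} = \frac{306}{D} - \frac{255}{-1} = \frac{306}{D} - -255 = \frac{306}{D} + 255 = 255 + \frac{306}{D}$)
$\left(-272478 - 470934\right) \left(s{\left(-277,173 \right)} + 48123\right) = \left(-272478 - 470934\right) \left(\left(255 + \frac{306}{-277}\right) + 48123\right) = - 743412 \left(\left(255 + 306 \left(- \frac{1}{277}\right)\right) + 48123\right) = - 743412 \left(\left(255 - \frac{306}{277}\right) + 48123\right) = - 743412 \left(\frac{70329}{277} + 48123\right) = \left(-743412\right) \frac{13400400}{277} = - \frac{9962018164800}{277}$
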